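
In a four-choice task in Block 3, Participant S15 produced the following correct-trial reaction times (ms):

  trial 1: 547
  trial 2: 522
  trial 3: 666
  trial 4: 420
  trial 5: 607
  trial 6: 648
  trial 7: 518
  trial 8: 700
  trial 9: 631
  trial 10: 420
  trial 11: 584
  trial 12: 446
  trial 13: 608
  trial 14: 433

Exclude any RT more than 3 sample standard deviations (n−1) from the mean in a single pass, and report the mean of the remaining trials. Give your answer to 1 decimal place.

553.6 ms

n = 14, ΣRT = 7750, M = 553.571
Σ(x−M)² = 119833.43; s = √(119833.43/13) = 96.010
Cutoffs: 553.571 ± 3·96.010 → [265.5, 841.6]
No RTs fall outside the cutoffs; all 14 retained. Mean = 7750/14 = 553.571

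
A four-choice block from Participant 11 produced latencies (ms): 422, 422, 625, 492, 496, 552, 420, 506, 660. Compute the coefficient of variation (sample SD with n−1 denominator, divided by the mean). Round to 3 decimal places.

0.172

n = 9, Σ = 4595, M = 510.5556
Σ(x−M)² = 61610.222; s = √(61610.222/8) = 87.7569
CV = 87.7569 / 510.5556 = 0.17189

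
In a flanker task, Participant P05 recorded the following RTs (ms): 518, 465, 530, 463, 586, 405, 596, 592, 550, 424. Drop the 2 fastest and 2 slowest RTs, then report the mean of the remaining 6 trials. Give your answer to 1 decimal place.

Sorted: 405, 424, 463, 465, 518, 530, 550, 586, 592, 596
Drop lowest 2 (405, 424) and highest 2 (592, 596)
Remaining (n=6): Σ = 3112, mean = 3112/6 = 518.667

518.7 ms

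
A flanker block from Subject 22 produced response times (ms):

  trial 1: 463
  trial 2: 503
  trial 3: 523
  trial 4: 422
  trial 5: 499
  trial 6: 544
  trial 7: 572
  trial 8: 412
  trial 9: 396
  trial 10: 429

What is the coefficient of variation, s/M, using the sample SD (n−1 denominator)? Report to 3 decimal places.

0.127

n = 10, Σ = 4763, M = 476.3000
Σ(x−M)² = 33096.100; s = √(33096.100/9) = 60.6411
CV = 60.6411 / 476.3000 = 0.12732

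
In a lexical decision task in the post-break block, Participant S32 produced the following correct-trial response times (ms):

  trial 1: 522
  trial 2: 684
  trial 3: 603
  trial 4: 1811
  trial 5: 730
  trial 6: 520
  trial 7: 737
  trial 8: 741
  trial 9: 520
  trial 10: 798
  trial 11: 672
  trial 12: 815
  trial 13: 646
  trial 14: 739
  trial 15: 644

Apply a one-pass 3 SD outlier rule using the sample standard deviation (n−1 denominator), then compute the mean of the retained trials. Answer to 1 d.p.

669.4 ms

n = 15, ΣRT = 11182, M = 745.467
Σ(x−M)² = 1344597.73; s = √(1344597.73/14) = 309.908
Cutoffs: 745.467 ± 3·309.908 → [-184.3, 1675.2]
Outside: 1811 → excluded.
Retained (n=14): Σ = 9371, mean = 9371/14 = 669.357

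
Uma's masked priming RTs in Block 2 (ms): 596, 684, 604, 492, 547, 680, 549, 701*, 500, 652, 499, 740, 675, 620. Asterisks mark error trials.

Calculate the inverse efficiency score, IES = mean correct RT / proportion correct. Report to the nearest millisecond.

649 ms

Correct trials (n=13): 596, 684, 604, 492, 547, 680, 549, 500, 652, 499, 740, 675, 620
Mean correct RT = 7838/13 = 602.9231 ms
Proportion correct = 13/14
IES = 602.9231 / (13/14) = 649.302 ms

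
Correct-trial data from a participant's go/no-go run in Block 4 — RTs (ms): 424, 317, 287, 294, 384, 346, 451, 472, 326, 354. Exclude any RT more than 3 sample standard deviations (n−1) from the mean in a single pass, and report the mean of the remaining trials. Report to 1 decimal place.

n = 10, ΣRT = 3655, M = 365.500
Σ(x−M)² = 38116.50; s = √(38116.50/9) = 65.078
Cutoffs: 365.500 ± 3·65.078 → [170.3, 560.7]
No RTs fall outside the cutoffs; all 10 retained. Mean = 3655/10 = 365.500

365.5 ms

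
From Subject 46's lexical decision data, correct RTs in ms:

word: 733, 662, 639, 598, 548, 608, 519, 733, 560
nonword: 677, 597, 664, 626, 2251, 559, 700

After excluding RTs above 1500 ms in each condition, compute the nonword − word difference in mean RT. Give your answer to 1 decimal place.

nonword: exclude 2251
M(word) = 5600/9 = 622.222
M(nonword) = 3823/6 = 637.167
Difference = 637.167 − 622.222 = 14.944 ms

14.9 ms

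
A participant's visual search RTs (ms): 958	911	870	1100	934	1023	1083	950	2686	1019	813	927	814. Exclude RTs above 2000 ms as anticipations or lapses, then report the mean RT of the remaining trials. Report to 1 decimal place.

Excluded: 2686
Retained (n=12): Σ = 11402
Mean = 11402/12 = 950.1667

950.2 ms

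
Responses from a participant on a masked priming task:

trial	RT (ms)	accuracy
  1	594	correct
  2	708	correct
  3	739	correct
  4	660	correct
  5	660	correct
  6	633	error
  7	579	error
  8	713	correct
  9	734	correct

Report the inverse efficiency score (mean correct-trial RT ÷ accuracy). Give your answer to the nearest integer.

883 ms

Correct trials (n=7): 594, 708, 739, 660, 660, 713, 734
Mean correct RT = 4808/7 = 686.8571 ms
Proportion correct = 7/9
IES = 686.8571 / (7/9) = 883.102 ms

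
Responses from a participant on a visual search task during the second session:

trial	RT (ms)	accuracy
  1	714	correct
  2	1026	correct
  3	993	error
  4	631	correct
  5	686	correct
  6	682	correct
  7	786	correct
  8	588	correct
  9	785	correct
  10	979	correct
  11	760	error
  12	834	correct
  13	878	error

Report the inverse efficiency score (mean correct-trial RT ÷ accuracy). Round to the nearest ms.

1002 ms

Correct trials (n=10): 714, 1026, 631, 686, 682, 786, 588, 785, 979, 834
Mean correct RT = 7711/10 = 771.1000 ms
Proportion correct = 10/13
IES = 771.1000 / (10/13) = 1002.430 ms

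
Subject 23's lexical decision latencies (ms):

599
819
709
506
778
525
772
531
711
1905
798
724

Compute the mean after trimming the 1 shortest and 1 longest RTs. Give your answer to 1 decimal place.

696.6 ms

Sorted: 506, 525, 531, 599, 709, 711, 724, 772, 778, 798, 819, 1905
Drop lowest 1 (506) and highest 1 (1905)
Remaining (n=10): Σ = 6966, mean = 6966/10 = 696.600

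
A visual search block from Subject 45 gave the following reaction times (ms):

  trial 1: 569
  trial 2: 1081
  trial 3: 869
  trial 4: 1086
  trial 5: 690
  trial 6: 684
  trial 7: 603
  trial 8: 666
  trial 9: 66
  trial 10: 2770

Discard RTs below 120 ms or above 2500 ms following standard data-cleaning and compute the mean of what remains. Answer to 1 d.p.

781.0 ms

Excluded: 66, 2770
Retained (n=8): Σ = 6248
Mean = 6248/8 = 781.0000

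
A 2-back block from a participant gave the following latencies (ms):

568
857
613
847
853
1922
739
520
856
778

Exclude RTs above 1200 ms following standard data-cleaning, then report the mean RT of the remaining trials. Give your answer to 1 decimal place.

Excluded: 1922
Retained (n=9): Σ = 6631
Mean = 6631/9 = 736.7778

736.8 ms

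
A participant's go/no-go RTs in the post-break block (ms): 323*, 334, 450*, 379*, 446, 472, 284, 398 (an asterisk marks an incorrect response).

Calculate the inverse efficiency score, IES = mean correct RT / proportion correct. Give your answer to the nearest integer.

Correct trials (n=5): 334, 446, 472, 284, 398
Mean correct RT = 1934/5 = 386.8000 ms
Proportion correct = 5/8
IES = 386.8000 / (5/8) = 618.880 ms

619 ms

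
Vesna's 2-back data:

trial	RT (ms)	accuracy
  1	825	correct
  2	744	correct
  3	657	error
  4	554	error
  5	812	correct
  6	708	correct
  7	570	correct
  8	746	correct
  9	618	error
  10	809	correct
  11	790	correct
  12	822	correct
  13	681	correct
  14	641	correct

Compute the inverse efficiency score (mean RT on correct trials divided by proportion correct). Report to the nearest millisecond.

Correct trials (n=11): 825, 744, 812, 708, 570, 746, 809, 790, 822, 681, 641
Mean correct RT = 8148/11 = 740.7273 ms
Proportion correct = 11/14
IES = 740.7273 / (11/14) = 942.744 ms

943 ms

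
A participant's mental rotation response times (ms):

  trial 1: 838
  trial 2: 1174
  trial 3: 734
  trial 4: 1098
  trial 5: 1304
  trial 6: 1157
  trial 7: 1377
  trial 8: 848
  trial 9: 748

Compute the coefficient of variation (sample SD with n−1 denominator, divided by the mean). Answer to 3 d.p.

n = 9, Σ = 9278, M = 1030.8889
Σ(x−M)² = 474094.889; s = √(474094.889/8) = 243.4376
CV = 243.4376 / 1030.8889 = 0.23614

0.236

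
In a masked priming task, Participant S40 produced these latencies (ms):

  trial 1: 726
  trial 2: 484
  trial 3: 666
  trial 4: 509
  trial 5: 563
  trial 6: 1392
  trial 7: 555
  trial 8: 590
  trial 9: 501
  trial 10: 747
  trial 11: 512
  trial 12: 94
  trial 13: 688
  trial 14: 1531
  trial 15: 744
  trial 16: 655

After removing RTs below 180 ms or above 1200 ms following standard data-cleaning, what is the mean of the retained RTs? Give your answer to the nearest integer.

611 ms

Excluded: 94, 1392, 1531
Retained (n=13): Σ = 7940
Mean = 7940/13 = 610.7692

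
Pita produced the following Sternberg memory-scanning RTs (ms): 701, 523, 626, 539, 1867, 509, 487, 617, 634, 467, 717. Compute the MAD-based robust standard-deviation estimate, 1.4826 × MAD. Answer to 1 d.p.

Sorted: 467, 487, 509, 523, 539, 617, 626, 634, 701, 717, 1867 → median = 617
|x − 617| sorted: 0, 9, 17, 78, 84, 94, 100, 108, 130, 150, 1250 → MAD = 94
Robust SD ≈ 1.4826 × 94 = 139.364

139.4 ms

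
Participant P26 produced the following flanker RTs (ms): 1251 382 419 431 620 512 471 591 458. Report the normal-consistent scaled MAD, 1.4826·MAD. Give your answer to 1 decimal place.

Sorted: 382, 419, 431, 458, 471, 512, 591, 620, 1251 → median = 471
|x − 471| sorted: 0, 13, 40, 41, 52, 89, 120, 149, 780 → MAD = 52
Robust SD ≈ 1.4826 × 52 = 77.095

77.1 ms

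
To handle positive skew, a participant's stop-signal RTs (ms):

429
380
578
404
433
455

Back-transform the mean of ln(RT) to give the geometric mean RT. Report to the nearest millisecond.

ln(RT): 6.0615, 5.9402, 6.3596, 6.0014, 6.0707, 6.1203
Mean ln(RT) = 36.5537/6 = 6.09228
Geometric mean = exp(6.09228) = 442.43 ms

442 ms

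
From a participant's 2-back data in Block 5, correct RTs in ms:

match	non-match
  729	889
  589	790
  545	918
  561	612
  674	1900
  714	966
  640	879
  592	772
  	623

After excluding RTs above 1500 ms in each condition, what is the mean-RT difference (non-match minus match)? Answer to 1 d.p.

175.6 ms

non-match: exclude 1900
M(match) = 5044/8 = 630.500
M(non-match) = 6449/8 = 806.125
Difference = 806.125 − 630.500 = 175.625 ms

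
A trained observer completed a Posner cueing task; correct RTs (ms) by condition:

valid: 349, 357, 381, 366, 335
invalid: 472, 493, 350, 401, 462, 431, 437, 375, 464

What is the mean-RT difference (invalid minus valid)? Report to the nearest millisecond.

74 ms

M(valid) = 1788/5 = 357.600
M(invalid) = 3885/9 = 431.667
Difference = 431.667 − 357.600 = 74.067 ms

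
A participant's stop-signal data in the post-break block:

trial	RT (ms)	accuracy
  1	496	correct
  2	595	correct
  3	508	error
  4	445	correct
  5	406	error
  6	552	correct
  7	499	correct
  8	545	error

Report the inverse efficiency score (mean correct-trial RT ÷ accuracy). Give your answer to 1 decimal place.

827.8 ms

Correct trials (n=5): 496, 595, 445, 552, 499
Mean correct RT = 2587/5 = 517.4000 ms
Proportion correct = 5/8
IES = 517.4000 / (5/8) = 827.840 ms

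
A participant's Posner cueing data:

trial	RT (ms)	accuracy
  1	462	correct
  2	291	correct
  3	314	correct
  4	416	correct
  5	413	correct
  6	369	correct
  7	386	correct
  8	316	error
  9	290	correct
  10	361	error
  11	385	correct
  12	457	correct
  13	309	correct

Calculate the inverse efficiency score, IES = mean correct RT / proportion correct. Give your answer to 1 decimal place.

439.6 ms

Correct trials (n=11): 462, 291, 314, 416, 413, 369, 386, 290, 385, 457, 309
Mean correct RT = 4092/11 = 372.0000 ms
Proportion correct = 11/13
IES = 372.0000 / (11/13) = 439.636 ms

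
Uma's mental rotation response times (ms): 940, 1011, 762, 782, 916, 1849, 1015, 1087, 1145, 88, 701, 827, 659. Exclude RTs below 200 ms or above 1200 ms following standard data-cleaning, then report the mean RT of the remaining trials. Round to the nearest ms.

895 ms

Excluded: 88, 1849
Retained (n=11): Σ = 9845
Mean = 9845/11 = 895.0000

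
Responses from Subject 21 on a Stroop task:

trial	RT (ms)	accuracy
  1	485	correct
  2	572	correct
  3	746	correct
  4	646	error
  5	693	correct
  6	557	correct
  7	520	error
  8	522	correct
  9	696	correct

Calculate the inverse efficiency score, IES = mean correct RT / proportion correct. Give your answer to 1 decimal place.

Correct trials (n=7): 485, 572, 746, 693, 557, 522, 696
Mean correct RT = 4271/7 = 610.1429 ms
Proportion correct = 7/9
IES = 610.1429 / (7/9) = 784.469 ms

784.5 ms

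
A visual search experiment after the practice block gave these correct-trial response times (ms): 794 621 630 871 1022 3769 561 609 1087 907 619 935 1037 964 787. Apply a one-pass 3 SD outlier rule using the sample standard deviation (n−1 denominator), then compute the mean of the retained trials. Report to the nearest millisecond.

n = 15, ΣRT = 15213, M = 1014.200
Σ(x−M)² = 8563678.40; s = √(8563678.40/14) = 782.107
Cutoffs: 1014.200 ± 3·782.107 → [-1332.1, 3360.5]
Outside: 3769 → excluded.
Retained (n=14): Σ = 11444, mean = 11444/14 = 817.429

817 ms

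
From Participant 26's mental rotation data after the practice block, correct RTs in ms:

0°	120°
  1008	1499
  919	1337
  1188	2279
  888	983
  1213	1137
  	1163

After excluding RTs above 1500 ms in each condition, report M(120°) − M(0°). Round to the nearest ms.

120°: exclude 2279
M(0°) = 5216/5 = 1043.200
M(120°) = 6119/5 = 1223.800
Difference = 1223.800 − 1043.200 = 180.600 ms

181 ms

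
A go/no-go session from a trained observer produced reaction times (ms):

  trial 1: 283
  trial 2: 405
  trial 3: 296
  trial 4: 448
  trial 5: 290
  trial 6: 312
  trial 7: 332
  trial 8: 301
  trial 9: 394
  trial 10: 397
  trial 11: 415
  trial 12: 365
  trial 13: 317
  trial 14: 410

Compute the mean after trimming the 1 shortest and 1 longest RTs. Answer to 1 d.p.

Sorted: 283, 290, 296, 301, 312, 317, 332, 365, 394, 397, 405, 410, 415, 448
Drop lowest 1 (283) and highest 1 (448)
Remaining (n=12): Σ = 4234, mean = 4234/12 = 352.833

352.8 ms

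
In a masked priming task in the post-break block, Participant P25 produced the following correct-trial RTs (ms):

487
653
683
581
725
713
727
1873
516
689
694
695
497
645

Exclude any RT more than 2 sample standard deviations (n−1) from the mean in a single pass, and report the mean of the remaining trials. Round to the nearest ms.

639 ms

n = 14, ΣRT = 10178, M = 727.000
Σ(x−M)² = 1507546.00; s = √(1507546.00/13) = 340.536
Cutoffs: 727.000 ± 2·340.536 → [45.9, 1408.1]
Outside: 1873 → excluded.
Retained (n=13): Σ = 8305, mean = 8305/13 = 638.846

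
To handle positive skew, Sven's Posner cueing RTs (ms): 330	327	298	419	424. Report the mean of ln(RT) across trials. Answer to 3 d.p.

ln(RT): 5.7991, 5.7900, 5.6971, 6.0379, 6.0497
Σ ln(RT) = 29.3738
Mean = 29.3738/5 = 5.87475

5.875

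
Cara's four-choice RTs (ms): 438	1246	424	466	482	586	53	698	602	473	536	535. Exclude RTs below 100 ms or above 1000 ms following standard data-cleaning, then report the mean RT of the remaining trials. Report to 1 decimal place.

524.0 ms

Excluded: 53, 1246
Retained (n=10): Σ = 5240
Mean = 5240/10 = 524.0000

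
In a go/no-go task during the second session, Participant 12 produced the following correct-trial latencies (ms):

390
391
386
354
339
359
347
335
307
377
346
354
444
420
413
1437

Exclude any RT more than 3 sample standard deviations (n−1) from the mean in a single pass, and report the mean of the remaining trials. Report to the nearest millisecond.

371 ms

n = 16, ΣRT = 6999, M = 437.438
Σ(x−M)² = 1084587.94; s = √(1084587.94/15) = 268.897
Cutoffs: 437.438 ± 3·268.897 → [-369.3, 1244.1]
Outside: 1437 → excluded.
Retained (n=15): Σ = 5562, mean = 5562/15 = 370.800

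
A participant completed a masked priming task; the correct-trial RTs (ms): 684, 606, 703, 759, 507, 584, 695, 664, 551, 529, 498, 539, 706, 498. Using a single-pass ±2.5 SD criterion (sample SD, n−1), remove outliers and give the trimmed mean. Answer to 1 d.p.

n = 14, ΣRT = 8523, M = 608.786
Σ(x−M)² = 107134.36; s = √(107134.36/13) = 90.781
Cutoffs: 608.786 ± 2.5·90.781 → [381.8, 835.7]
No RTs fall outside the cutoffs; all 14 retained. Mean = 8523/14 = 608.786

608.8 ms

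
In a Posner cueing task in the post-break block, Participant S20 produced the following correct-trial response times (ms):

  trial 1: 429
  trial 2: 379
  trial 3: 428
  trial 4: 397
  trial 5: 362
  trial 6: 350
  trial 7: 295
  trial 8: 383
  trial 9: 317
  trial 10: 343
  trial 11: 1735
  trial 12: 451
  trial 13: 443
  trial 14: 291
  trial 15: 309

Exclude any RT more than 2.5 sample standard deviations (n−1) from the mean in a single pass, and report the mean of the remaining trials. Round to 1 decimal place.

n = 15, ΣRT = 6912, M = 460.800
Σ(x−M)² = 1778858.40; s = √(1778858.40/14) = 356.457
Cutoffs: 460.800 ± 2.5·356.457 → [-430.3, 1351.9]
Outside: 1735 → excluded.
Retained (n=14): Σ = 5177, mean = 5177/14 = 369.786

369.8 ms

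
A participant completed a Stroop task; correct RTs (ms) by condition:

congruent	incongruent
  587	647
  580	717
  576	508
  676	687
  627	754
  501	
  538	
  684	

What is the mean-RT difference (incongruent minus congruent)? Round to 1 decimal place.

M(congruent) = 4769/8 = 596.125
M(incongruent) = 3313/5 = 662.600
Difference = 662.600 − 596.125 = 66.475 ms

66.5 ms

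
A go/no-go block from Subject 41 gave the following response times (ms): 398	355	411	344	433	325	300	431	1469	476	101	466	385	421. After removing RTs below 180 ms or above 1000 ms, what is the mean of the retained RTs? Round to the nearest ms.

395 ms

Excluded: 101, 1469
Retained (n=12): Σ = 4745
Mean = 4745/12 = 395.4167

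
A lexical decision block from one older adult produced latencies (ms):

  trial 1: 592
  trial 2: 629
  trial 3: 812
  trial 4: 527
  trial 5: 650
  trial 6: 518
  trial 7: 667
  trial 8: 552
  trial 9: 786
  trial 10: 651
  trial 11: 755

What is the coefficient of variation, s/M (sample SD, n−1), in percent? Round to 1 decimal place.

n = 11, Σ = 7139, M = 649.0000
Σ(x−M)² = 102006.000; s = √(102006.000/10) = 100.9980
CV = 100.9980 / 649.0000 = 0.15562 = 15.562%

15.6%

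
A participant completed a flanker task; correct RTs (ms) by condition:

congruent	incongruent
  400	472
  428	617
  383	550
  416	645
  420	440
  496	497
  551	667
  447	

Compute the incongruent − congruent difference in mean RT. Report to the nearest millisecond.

113 ms

M(congruent) = 3541/8 = 442.625
M(incongruent) = 3888/7 = 555.429
Difference = 555.429 − 442.625 = 112.804 ms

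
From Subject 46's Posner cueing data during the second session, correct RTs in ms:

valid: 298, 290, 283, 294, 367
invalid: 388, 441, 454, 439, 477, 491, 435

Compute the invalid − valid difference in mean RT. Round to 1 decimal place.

M(valid) = 1532/5 = 306.400
M(invalid) = 3125/7 = 446.429
Difference = 446.429 − 306.400 = 140.029 ms

140.0 ms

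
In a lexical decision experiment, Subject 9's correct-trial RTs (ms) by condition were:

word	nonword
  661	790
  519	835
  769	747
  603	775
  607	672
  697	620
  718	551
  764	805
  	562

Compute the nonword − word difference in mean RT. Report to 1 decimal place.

M(word) = 5338/8 = 667.250
M(nonword) = 6357/9 = 706.333
Difference = 706.333 − 667.250 = 39.083 ms

39.1 ms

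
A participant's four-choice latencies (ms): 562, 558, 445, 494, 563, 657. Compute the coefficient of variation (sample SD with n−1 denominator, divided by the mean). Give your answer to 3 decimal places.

n = 6, Σ = 3279, M = 546.5000
Σ(x−M)² = 25913.500; s = √(25913.500/5) = 71.9910
CV = 71.9910 / 546.5000 = 0.13173

0.132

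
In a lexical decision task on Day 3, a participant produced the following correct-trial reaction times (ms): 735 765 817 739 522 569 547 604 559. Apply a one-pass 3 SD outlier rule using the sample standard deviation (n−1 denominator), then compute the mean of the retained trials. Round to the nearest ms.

651 ms

n = 9, ΣRT = 5857, M = 650.778
Σ(x−M)² = 100205.56; s = √(100205.56/8) = 111.918
Cutoffs: 650.778 ± 3·111.918 → [315.0, 986.5]
No RTs fall outside the cutoffs; all 9 retained. Mean = 5857/9 = 650.778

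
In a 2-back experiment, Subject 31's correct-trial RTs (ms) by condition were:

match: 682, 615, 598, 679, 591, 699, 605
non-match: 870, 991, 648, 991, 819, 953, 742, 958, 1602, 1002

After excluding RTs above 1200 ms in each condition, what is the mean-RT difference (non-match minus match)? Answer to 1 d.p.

247.6 ms

non-match: exclude 1602
M(match) = 4469/7 = 638.429
M(non-match) = 7974/9 = 886.000
Difference = 886.000 − 638.429 = 247.571 ms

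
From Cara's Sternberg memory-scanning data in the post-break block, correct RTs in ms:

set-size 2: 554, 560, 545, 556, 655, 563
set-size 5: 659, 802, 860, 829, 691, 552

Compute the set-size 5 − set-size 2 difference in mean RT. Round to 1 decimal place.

M(set-size 2) = 3433/6 = 572.167
M(set-size 5) = 4393/6 = 732.167
Difference = 732.167 − 572.167 = 160.000 ms

160.0 ms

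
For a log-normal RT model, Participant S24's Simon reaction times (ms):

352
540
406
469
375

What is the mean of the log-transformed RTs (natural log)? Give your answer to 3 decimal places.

ln(RT): 5.8636, 6.2916, 6.0064, 6.1506, 5.9269
Σ ln(RT) = 30.2391
Mean = 30.2391/5 = 6.04782

6.048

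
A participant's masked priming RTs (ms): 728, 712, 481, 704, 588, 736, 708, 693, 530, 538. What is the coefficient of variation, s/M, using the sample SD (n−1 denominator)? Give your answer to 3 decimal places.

0.151

n = 10, Σ = 6418, M = 641.8000
Σ(x−M)² = 84129.600; s = √(84129.600/9) = 96.6837
CV = 96.6837 / 641.8000 = 0.15064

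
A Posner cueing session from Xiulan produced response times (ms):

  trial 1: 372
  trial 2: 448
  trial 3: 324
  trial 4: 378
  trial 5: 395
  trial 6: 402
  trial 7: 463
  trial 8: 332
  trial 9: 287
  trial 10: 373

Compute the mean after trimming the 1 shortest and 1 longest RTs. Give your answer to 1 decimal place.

Sorted: 287, 324, 332, 372, 373, 378, 395, 402, 448, 463
Drop lowest 1 (287) and highest 1 (463)
Remaining (n=8): Σ = 3024, mean = 3024/8 = 378.000

378.0 ms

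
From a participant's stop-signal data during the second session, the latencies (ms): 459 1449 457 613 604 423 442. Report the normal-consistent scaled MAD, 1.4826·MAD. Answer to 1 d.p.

53.4 ms

Sorted: 423, 442, 457, 459, 604, 613, 1449 → median = 459
|x − 459| sorted: 0, 2, 17, 36, 145, 154, 990 → MAD = 36
Robust SD ≈ 1.4826 × 36 = 53.374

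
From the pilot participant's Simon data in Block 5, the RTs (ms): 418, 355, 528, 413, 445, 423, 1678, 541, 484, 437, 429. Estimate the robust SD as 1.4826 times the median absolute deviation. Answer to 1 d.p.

Sorted: 355, 413, 418, 423, 429, 437, 445, 484, 528, 541, 1678 → median = 437
|x − 437| sorted: 0, 8, 8, 14, 19, 24, 47, 82, 91, 104, 1241 → MAD = 24
Robust SD ≈ 1.4826 × 24 = 35.582

35.6 ms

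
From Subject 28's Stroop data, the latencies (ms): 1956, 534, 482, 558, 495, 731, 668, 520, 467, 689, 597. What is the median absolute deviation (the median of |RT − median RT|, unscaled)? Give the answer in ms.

Sorted: 467, 482, 495, 520, 534, 558, 597, 668, 689, 731, 1956 → median = 558
|x − 558|: 1398, 24, 76, 0, 63, 173, 110, 38, 91, 131, 39
Sorted deviations: 0, 24, 38, 39, 63, 76, 91, 110, 131, 173, 1398 → MAD = 76

76 ms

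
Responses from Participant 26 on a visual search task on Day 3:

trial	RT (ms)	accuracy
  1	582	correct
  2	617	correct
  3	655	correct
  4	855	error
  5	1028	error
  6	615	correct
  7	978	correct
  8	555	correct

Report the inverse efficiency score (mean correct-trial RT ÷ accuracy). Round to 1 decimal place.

889.3 ms

Correct trials (n=6): 582, 617, 655, 615, 978, 555
Mean correct RT = 4002/6 = 667.0000 ms
Proportion correct = 6/8
IES = 667.0000 / (6/8) = 889.333 ms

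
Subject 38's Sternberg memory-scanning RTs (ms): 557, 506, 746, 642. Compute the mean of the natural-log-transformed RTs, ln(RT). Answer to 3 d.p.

6.407

ln(RT): 6.3226, 6.2265, 6.6147, 6.4646
Σ ln(RT) = 25.6284
Mean = 25.6284/4 = 6.40710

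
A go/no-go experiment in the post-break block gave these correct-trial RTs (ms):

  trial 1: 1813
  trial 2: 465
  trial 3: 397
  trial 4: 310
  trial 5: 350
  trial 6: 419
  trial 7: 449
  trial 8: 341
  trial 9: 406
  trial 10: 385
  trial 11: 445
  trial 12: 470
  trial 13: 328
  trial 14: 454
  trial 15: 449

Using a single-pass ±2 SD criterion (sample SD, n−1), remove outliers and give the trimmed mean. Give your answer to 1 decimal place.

404.9 ms

n = 15, ΣRT = 7481, M = 498.733
Σ(x−M)² = 1889108.93; s = √(1889108.93/14) = 367.337
Cutoffs: 498.733 ± 2·367.337 → [-235.9, 1233.4]
Outside: 1813 → excluded.
Retained (n=14): Σ = 5668, mean = 5668/14 = 404.857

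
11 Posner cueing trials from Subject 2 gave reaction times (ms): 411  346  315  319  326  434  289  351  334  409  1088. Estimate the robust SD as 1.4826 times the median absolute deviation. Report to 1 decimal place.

Sorted: 289, 315, 319, 326, 334, 346, 351, 409, 411, 434, 1088 → median = 346
|x − 346| sorted: 0, 5, 12, 20, 27, 31, 57, 63, 65, 88, 742 → MAD = 31
Robust SD ≈ 1.4826 × 31 = 45.961

46.0 ms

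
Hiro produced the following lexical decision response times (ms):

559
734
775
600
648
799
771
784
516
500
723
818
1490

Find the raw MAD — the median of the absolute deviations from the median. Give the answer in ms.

Sorted: 500, 516, 559, 600, 648, 723, 734, 771, 775, 784, 799, 818, 1490 → median = 734
|x − 734|: 175, 0, 41, 134, 86, 65, 37, 50, 218, 234, 11, 84, 756
Sorted deviations: 0, 11, 37, 41, 50, 65, 84, 86, 134, 175, 218, 234, 756 → MAD = 84

84 ms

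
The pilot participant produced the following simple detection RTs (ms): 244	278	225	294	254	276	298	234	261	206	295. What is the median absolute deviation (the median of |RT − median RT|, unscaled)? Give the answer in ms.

27 ms

Sorted: 206, 225, 234, 244, 254, 261, 276, 278, 294, 295, 298 → median = 261
|x − 261|: 17, 17, 36, 33, 7, 15, 37, 27, 0, 55, 34
Sorted deviations: 0, 7, 15, 17, 17, 27, 33, 34, 36, 37, 55 → MAD = 27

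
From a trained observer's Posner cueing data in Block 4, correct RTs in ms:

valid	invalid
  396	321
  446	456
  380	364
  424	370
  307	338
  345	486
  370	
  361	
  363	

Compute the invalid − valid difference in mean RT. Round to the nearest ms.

12 ms

M(valid) = 3392/9 = 376.889
M(invalid) = 2335/6 = 389.167
Difference = 389.167 − 376.889 = 12.278 ms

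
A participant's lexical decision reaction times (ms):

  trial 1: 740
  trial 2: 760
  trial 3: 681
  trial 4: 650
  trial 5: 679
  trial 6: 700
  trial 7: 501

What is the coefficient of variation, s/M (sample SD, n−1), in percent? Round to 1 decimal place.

12.6%

n = 7, Σ = 4711, M = 673.0000
Σ(x−M)² = 43000.000; s = √(43000.000/6) = 84.6562
CV = 84.6562 / 673.0000 = 0.12579 = 12.579%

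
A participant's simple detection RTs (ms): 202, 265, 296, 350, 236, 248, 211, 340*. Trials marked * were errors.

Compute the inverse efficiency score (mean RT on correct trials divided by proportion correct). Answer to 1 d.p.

295.2 ms

Correct trials (n=7): 202, 265, 296, 350, 236, 248, 211
Mean correct RT = 1808/7 = 258.2857 ms
Proportion correct = 7/8
IES = 258.2857 / (7/8) = 295.184 ms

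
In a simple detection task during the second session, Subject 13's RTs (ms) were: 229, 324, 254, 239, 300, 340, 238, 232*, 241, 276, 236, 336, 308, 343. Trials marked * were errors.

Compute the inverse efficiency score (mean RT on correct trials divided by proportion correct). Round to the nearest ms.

Correct trials (n=13): 229, 324, 254, 239, 300, 340, 238, 241, 276, 236, 336, 308, 343
Mean correct RT = 3664/13 = 281.8462 ms
Proportion correct = 13/14
IES = 281.8462 / (13/14) = 303.527 ms

304 ms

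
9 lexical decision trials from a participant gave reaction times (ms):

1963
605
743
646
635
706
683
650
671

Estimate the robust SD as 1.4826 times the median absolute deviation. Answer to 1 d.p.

Sorted: 605, 635, 646, 650, 671, 683, 706, 743, 1963 → median = 671
|x − 671| sorted: 0, 12, 21, 25, 35, 36, 66, 72, 1292 → MAD = 35
Robust SD ≈ 1.4826 × 35 = 51.891

51.9 ms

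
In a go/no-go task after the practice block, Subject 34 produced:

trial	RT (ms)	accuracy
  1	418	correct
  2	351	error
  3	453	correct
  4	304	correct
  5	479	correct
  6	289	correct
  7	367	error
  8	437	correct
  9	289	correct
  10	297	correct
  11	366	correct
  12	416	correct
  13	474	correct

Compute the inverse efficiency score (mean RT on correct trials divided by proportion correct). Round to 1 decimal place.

453.6 ms

Correct trials (n=11): 418, 453, 304, 479, 289, 437, 289, 297, 366, 416, 474
Mean correct RT = 4222/11 = 383.8182 ms
Proportion correct = 11/13
IES = 383.8182 / (11/13) = 453.603 ms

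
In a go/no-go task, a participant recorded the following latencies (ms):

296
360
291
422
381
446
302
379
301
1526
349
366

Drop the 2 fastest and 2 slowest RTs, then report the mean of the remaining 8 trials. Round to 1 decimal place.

Sorted: 291, 296, 301, 302, 349, 360, 366, 379, 381, 422, 446, 1526
Drop lowest 2 (291, 296) and highest 2 (446, 1526)
Remaining (n=8): Σ = 2860, mean = 2860/8 = 357.500

357.5 ms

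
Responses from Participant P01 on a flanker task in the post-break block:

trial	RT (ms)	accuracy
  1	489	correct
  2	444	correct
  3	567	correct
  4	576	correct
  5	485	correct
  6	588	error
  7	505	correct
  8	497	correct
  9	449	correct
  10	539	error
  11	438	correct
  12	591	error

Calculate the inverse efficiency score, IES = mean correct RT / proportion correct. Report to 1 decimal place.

659.3 ms

Correct trials (n=9): 489, 444, 567, 576, 485, 505, 497, 449, 438
Mean correct RT = 4450/9 = 494.4444 ms
Proportion correct = 9/12
IES = 494.4444 / (9/12) = 659.259 ms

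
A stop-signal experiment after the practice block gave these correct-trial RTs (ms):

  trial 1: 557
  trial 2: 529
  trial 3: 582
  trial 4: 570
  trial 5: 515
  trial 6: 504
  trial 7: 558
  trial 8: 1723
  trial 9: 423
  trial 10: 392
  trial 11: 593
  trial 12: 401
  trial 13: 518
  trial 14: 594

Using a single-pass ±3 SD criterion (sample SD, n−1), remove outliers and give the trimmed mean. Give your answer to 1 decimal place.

518.2 ms

n = 14, ΣRT = 8459, M = 604.214
Σ(x−M)² = 1408202.36; s = √(1408202.36/13) = 329.125
Cutoffs: 604.214 ± 3·329.125 → [-383.2, 1591.6]
Outside: 1723 → excluded.
Retained (n=13): Σ = 6736, mean = 6736/13 = 518.154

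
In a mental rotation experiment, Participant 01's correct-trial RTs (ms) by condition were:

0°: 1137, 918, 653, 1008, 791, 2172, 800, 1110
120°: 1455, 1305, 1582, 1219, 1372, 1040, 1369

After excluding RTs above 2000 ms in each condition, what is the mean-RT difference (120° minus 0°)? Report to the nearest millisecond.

418 ms

0°: exclude 2172
M(0°) = 6417/7 = 916.714
M(120°) = 9342/7 = 1334.571
Difference = 1334.571 − 916.714 = 417.857 ms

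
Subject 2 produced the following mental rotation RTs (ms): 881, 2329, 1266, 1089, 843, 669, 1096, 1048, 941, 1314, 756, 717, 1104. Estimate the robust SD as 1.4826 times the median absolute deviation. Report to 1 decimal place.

Sorted: 669, 717, 756, 843, 881, 941, 1048, 1089, 1096, 1104, 1266, 1314, 2329 → median = 1048
|x − 1048| sorted: 0, 41, 48, 56, 107, 167, 205, 218, 266, 292, 331, 379, 1281 → MAD = 205
Robust SD ≈ 1.4826 × 205 = 303.933

303.9 ms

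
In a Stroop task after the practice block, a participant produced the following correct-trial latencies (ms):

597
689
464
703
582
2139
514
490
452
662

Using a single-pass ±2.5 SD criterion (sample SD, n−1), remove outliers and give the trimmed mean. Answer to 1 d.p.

n = 10, ΣRT = 7292, M = 729.200
Σ(x−M)² = 2284197.60; s = √(2284197.60/9) = 503.785
Cutoffs: 729.200 ± 2.5·503.785 → [-530.3, 1988.7]
Outside: 2139 → excluded.
Retained (n=9): Σ = 5153, mean = 5153/9 = 572.556

572.6 ms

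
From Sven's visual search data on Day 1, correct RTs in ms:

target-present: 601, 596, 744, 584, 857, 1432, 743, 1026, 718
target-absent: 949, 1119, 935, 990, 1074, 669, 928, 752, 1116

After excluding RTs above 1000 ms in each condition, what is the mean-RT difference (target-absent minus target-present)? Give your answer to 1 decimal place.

178.6 ms

target-present: exclude 1432, 1026
target-absent: exclude 1119, 1074, 1116
M(target-present) = 4843/7 = 691.857
M(target-absent) = 5223/6 = 870.500
Difference = 870.500 − 691.857 = 178.643 ms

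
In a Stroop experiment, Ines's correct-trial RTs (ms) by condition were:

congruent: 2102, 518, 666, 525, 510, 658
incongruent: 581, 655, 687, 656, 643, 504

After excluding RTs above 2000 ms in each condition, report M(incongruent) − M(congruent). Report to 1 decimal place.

congruent: exclude 2102
M(congruent) = 2877/5 = 575.400
M(incongruent) = 3726/6 = 621.000
Difference = 621.000 − 575.400 = 45.600 ms

45.6 ms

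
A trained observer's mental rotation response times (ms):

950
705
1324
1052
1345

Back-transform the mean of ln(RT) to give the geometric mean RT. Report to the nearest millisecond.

ln(RT): 6.8565, 6.5582, 7.1884, 6.9584, 7.2041
Mean ln(RT) = 34.7657/5 = 6.95313
Geometric mean = exp(6.95313) = 1046.42 ms

1046 ms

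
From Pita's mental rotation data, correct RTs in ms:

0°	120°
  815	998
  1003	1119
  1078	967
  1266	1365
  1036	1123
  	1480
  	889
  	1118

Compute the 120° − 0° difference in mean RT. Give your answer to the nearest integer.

M(0°) = 5198/5 = 1039.600
M(120°) = 9059/8 = 1132.375
Difference = 1132.375 − 1039.600 = 92.775 ms

93 ms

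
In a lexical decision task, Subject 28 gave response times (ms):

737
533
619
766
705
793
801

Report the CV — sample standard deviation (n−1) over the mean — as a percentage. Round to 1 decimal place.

n = 7, Σ = 4954, M = 707.7143
Σ(x−M)² = 58633.429; s = √(58633.429/6) = 98.8546
CV = 98.8546 / 707.7143 = 0.13968 = 13.968%

14.0%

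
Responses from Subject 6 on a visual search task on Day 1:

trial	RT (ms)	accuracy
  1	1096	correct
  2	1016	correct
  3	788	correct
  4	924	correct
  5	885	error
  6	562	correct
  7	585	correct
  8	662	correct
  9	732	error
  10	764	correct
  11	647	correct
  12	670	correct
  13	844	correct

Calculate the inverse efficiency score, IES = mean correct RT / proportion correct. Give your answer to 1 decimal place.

919.5 ms

Correct trials (n=11): 1096, 1016, 788, 924, 562, 585, 662, 764, 647, 670, 844
Mean correct RT = 8558/11 = 778.0000 ms
Proportion correct = 11/13
IES = 778.0000 / (11/13) = 919.455 ms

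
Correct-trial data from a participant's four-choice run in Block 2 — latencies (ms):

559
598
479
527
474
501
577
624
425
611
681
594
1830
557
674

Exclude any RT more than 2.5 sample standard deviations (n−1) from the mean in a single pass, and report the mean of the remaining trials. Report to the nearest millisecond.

563 ms

n = 15, ΣRT = 9711, M = 647.400
Σ(x−M)² = 1572303.60; s = √(1572303.60/14) = 335.123
Cutoffs: 647.400 ± 2.5·335.123 → [-190.4, 1485.2]
Outside: 1830 → excluded.
Retained (n=14): Σ = 7881, mean = 7881/14 = 562.929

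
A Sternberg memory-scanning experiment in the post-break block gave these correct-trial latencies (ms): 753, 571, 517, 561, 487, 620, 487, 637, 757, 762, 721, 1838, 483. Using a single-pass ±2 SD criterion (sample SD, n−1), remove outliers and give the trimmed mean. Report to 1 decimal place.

n = 13, ΣRT = 9194, M = 707.231
Σ(x−M)² = 1522354.31; s = √(1522354.31/12) = 356.178
Cutoffs: 707.231 ± 2·356.178 → [-5.1, 1419.6]
Outside: 1838 → excluded.
Retained (n=12): Σ = 7356, mean = 7356/12 = 613.000

613.0 ms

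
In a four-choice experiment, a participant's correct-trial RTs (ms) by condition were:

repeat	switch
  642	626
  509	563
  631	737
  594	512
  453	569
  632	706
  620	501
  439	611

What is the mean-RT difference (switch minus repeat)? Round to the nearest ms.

M(repeat) = 4520/8 = 565.000
M(switch) = 4825/8 = 603.125
Difference = 603.125 − 565.000 = 38.125 ms

38 ms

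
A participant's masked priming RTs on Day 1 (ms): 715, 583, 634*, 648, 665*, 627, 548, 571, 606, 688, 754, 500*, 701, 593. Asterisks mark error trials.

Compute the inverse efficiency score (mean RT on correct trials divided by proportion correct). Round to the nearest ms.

Correct trials (n=11): 715, 583, 648, 627, 548, 571, 606, 688, 754, 701, 593
Mean correct RT = 7034/11 = 639.4545 ms
Proportion correct = 11/14
IES = 639.4545 / (11/14) = 813.851 ms

814 ms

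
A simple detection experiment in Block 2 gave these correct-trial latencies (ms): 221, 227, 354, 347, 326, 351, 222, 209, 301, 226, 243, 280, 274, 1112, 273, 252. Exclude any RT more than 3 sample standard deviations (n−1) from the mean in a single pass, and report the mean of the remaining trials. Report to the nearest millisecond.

274 ms

n = 16, ΣRT = 5218, M = 326.125
Σ(x−M)² = 695595.75; s = √(695595.75/15) = 215.344
Cutoffs: 326.125 ± 3·215.344 → [-319.9, 972.2]
Outside: 1112 → excluded.
Retained (n=15): Σ = 4106, mean = 4106/15 = 273.733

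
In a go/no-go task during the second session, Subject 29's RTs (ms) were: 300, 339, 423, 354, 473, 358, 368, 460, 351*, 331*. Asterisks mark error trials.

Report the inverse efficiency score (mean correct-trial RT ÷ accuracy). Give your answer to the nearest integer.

480 ms

Correct trials (n=8): 300, 339, 423, 354, 473, 358, 368, 460
Mean correct RT = 3075/8 = 384.3750 ms
Proportion correct = 8/10
IES = 384.3750 / (8/10) = 480.469 ms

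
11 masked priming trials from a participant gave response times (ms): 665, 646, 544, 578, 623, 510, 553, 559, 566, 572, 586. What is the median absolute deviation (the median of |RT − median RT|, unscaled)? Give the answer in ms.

Sorted: 510, 544, 553, 559, 566, 572, 578, 586, 623, 646, 665 → median = 572
|x − 572|: 93, 74, 28, 6, 51, 62, 19, 13, 6, 0, 14
Sorted deviations: 0, 6, 6, 13, 14, 19, 28, 51, 62, 74, 93 → MAD = 19

19 ms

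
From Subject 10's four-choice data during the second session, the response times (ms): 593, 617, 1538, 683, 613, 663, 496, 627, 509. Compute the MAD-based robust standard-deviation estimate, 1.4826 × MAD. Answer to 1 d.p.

Sorted: 496, 509, 593, 613, 617, 627, 663, 683, 1538 → median = 617
|x − 617| sorted: 0, 4, 10, 24, 46, 66, 108, 121, 921 → MAD = 46
Robust SD ≈ 1.4826 × 46 = 68.200

68.2 ms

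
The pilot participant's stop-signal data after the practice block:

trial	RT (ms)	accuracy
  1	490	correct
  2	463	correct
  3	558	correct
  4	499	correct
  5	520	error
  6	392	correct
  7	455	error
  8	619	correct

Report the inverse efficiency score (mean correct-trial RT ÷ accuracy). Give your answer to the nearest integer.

671 ms

Correct trials (n=6): 490, 463, 558, 499, 392, 619
Mean correct RT = 3021/6 = 503.5000 ms
Proportion correct = 6/8
IES = 503.5000 / (6/8) = 671.333 ms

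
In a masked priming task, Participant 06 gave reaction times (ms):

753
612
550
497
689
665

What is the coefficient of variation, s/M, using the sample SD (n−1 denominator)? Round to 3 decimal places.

n = 6, Σ = 3766, M = 627.6667
Σ(x−M)² = 44215.333; s = √(44215.333/5) = 94.0376
CV = 94.0376 / 627.6667 = 0.14982

0.150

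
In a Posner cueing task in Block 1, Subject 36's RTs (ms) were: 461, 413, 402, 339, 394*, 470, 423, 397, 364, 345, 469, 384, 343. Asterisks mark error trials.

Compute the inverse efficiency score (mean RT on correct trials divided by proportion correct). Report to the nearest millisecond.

Correct trials (n=12): 461, 413, 402, 339, 470, 423, 397, 364, 345, 469, 384, 343
Mean correct RT = 4810/12 = 400.8333 ms
Proportion correct = 12/13
IES = 400.8333 / (12/13) = 434.236 ms

434 ms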